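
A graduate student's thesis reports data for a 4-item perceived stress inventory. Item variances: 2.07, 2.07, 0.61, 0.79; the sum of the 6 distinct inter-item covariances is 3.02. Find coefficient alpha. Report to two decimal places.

coefficient alpha = 0.70

ΣVar(i) = 2.07 + 2.07 + 0.61 + 0.79 = 5.54
Sum of distinct covariances = 3.02
total variance = ΣVar(i) + 2·Σcov = 5.54 + 2 × 3.02 = 11.58
α = (4/3)·(1 − 5.54/11.58) = 0.70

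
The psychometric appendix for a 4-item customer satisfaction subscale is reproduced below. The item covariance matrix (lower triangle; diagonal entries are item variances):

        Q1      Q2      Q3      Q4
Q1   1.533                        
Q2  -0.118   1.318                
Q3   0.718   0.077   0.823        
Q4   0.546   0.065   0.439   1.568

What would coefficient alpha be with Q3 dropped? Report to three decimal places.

Remaining items: Q1, Q2, Q4 (k = 3).
Σσᵢ² = 1.533 + 1.318 + 1.568 = 4.419
σ²_T = 4.419 + 2 × 0.493 = 5.405
α (item deleted) = (3/2)·(1 − 4.419/5.405) = 0.274

coefficient alpha = 0.274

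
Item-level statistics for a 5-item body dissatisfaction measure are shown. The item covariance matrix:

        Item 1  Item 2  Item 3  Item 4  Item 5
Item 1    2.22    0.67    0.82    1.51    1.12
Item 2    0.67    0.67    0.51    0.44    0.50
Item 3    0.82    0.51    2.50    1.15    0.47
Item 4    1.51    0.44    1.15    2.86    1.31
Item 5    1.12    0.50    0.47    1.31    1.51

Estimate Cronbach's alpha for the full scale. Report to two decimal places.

α = 0.79

Σσ²ᵢ = 2.22 + 0.67 + 2.50 + 2.86 + 1.51 = 9.76
Sum of off-diagonal covariances = 8.50
Var(T) = 9.76 + 2 × 8.50 = 26.76
α = (k/(k−1))·(1 − Σσ²ᵢ/Var(T)) = (5/4)·(1 − 9.76/26.76) = 0.79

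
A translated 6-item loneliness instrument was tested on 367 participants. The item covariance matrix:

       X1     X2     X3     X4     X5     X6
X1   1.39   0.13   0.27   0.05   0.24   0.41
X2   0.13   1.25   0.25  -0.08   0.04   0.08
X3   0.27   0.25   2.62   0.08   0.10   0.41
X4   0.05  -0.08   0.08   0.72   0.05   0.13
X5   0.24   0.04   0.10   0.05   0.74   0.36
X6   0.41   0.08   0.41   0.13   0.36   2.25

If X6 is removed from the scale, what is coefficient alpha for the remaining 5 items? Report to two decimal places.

Remaining items: X1, X2, X3, X4, X5 (k = 5).
Σσ²ᵢ = 1.39 + 1.25 + 2.62 + 0.72 + 0.74 = 6.72
σ²_total = 6.72 + 2 × 1.13 = 8.98
α (item deleted) = (5/4)·(1 − 6.72/8.98) = 0.31

α = 0.31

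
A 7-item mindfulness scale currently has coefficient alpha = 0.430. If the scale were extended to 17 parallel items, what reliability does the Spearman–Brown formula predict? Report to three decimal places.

predicted reliability = 0.647

Length factor m = 17/7 = 2.4286
α' = m·α / (1 + (m−1)·α)
   = 17/7 × 0.430 / (1 + (17/7 − 1) × 0.430)
   = 1.0443 / 1.6143 = 0.647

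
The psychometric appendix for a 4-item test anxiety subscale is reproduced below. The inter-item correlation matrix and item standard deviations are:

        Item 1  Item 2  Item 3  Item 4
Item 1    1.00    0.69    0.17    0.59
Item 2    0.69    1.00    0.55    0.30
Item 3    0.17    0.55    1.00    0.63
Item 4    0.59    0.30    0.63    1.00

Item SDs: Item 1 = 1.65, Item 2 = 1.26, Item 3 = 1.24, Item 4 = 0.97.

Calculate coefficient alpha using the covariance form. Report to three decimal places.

α = 0.775

Σσ²ᵢ = 1.65² + 1.26² + 1.24² + 0.97² = 6.7886
Covariances σ_ij = r_ij · s_i · s_j:
  σ(Item 1,Item 2) = 0.69 × 1.65 × 1.26 = 1.4345
  σ(Item 1,Item 3) = 0.17 × 1.65 × 1.24 = 0.3478
  σ(Item 1,Item 4) = 0.59 × 1.65 × 0.97 = 0.9443
  σ(Item 2,Item 3) = 0.55 × 1.26 × 1.24 = 0.8593
  σ(Item 2,Item 4) = 0.30 × 1.26 × 0.97 = 0.3667
  σ(Item 3,Item 4) = 0.63 × 1.24 × 0.97 = 0.7578
σ²_T = Σσ²ᵢ + 2·Σσ_ij = 6.7886 + 2 × 4.7104 = 16.2094
α = (4/3)·(1 − 6.7886/16.2094) = 0.775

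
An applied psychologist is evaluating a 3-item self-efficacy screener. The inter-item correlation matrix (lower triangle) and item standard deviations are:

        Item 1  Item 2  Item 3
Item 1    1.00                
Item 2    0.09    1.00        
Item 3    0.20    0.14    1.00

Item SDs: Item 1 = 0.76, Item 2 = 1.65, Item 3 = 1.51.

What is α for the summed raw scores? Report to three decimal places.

Σσ²ᵢ = 0.76² + 1.65² + 1.51² = 5.5802
Covariances σ_ij = r_ij · s_i · s_j:
  σ(Item 1,Item 2) = 0.09 × 0.76 × 1.65 = 0.1129
  σ(Item 1,Item 3) = 0.20 × 0.76 × 1.51 = 0.2295
  σ(Item 2,Item 3) = 0.14 × 1.65 × 1.51 = 0.3488
σ²_T = Σσ²ᵢ + 2·Σσ_ij = 5.5802 + 2 × 0.6912 = 6.9626
α = (3/2)·(1 − 5.5802/6.9626) = 0.298

α = 0.298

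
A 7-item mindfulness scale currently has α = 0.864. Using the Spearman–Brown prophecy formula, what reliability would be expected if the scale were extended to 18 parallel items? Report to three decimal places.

predicted reliability = 0.942

Length factor m = 18/7 = 2.5714
α' = m·α / (1 + (m−1)·α)
   = 18/7 × 0.864 / (1 + (18/7 − 1) × 0.864)
   = 2.2217 / 2.3577 = 0.942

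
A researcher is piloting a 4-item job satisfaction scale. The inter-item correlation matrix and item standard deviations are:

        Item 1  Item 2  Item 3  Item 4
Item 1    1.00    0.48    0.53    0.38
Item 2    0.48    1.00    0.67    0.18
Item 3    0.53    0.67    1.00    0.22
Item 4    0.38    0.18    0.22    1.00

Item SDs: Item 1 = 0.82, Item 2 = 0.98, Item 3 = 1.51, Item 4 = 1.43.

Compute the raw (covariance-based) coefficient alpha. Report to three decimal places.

α = 0.691

Σσ²ᵢ = 0.82² + 0.98² + 1.51² + 1.43² = 5.9578
Covariances σ_ij = r_ij · s_i · s_j:
  σ(Item 1,Item 2) = 0.48 × 0.82 × 0.98 = 0.3857
  σ(Item 1,Item 3) = 0.53 × 0.82 × 1.51 = 0.6562
  σ(Item 1,Item 4) = 0.38 × 0.82 × 1.43 = 0.4456
  σ(Item 2,Item 3) = 0.67 × 0.98 × 1.51 = 0.9915
  σ(Item 2,Item 4) = 0.18 × 0.98 × 1.43 = 0.2523
  σ(Item 3,Item 4) = 0.22 × 1.51 × 1.43 = 0.4750
σ²_T = Σσ²ᵢ + 2·Σσ_ij = 5.9578 + 2 × 3.2063 = 12.3704
α = (4/3)·(1 − 5.9578/12.3704) = 0.691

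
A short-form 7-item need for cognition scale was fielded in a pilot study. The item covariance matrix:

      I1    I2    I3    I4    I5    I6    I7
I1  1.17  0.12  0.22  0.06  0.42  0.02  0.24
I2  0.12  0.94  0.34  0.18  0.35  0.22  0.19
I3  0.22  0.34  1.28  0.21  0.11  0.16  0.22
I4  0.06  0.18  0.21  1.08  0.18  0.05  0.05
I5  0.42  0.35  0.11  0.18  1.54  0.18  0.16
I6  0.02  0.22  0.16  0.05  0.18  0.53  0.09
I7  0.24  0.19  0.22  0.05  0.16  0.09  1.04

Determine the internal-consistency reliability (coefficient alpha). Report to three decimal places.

coefficient alpha = 0.582

Σσ²ᵢ = 1.17 + 0.94 + 1.28 + 1.08 + 1.54 + 0.53 + 1.04 = 7.58
Sum of the distinct covariances = 3.77
Var(T) = 7.58 + 2 × 3.77 = 15.12
α = (k/(k−1))·(1 − Σσ²ᵢ/Var(T)) = (7/6)·(1 − 7.58/15.12) = 0.582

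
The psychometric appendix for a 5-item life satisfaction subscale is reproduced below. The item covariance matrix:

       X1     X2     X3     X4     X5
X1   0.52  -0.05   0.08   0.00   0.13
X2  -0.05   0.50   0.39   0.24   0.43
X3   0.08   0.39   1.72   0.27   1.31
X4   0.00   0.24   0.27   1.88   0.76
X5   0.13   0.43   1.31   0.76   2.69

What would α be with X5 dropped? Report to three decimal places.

α = 0.383

Remaining items: X1, X2, X3, X4 (k = 4).
sum of item variances = 0.52 + 0.50 + 1.72 + 1.88 = 4.62
total variance = 4.62 + 2 × 0.93 = 6.48
α (item deleted) = (4/3)·(1 − 4.62/6.48) = 0.383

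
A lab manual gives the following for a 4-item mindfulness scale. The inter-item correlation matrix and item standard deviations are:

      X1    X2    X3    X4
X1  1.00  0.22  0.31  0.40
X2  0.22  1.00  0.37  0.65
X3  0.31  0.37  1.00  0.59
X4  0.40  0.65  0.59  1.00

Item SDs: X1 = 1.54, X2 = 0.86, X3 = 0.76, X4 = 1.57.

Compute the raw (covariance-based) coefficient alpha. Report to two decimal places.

coefficient alpha = 0.70

Σσ²ᵢ = 1.54² + 0.86² + 0.76² + 1.57² = 6.1537
Covariances σ_ij = r_ij · s_i · s_j:
  σ(X1,X2) = 0.22 × 1.54 × 0.86 = 0.2914
  σ(X1,X3) = 0.31 × 1.54 × 0.76 = 0.3628
  σ(X1,X4) = 0.40 × 1.54 × 1.57 = 0.9671
  σ(X2,X3) = 0.37 × 0.86 × 0.76 = 0.2418
  σ(X2,X4) = 0.65 × 0.86 × 1.57 = 0.8776
  σ(X3,X4) = 0.59 × 0.76 × 1.57 = 0.7040
σ²_T = Σσ²ᵢ + 2·Σσ_ij = 6.1537 + 2 × 3.4447 = 13.0431
α = (4/3)·(1 − 6.1537/13.0431) = 0.70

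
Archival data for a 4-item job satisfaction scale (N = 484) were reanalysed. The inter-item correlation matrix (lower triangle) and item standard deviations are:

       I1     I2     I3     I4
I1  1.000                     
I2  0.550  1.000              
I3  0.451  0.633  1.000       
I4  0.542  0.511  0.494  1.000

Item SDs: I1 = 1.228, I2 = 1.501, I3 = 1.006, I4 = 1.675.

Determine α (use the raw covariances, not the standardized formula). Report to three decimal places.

α = 0.804

Σσ²ᵢ = 1.228² + 1.501² + 1.006² + 1.675² = 7.5786
Covariances σ_ij = r_ij · s_i · s_j:
  σ(I1,I2) = 0.550 × 1.228 × 1.501 = 1.0138
  σ(I1,I3) = 0.451 × 1.228 × 1.006 = 0.5572
  σ(I1,I4) = 0.542 × 1.228 × 1.675 = 1.1148
  σ(I2,I3) = 0.633 × 1.501 × 1.006 = 0.9558
  σ(I2,I4) = 0.511 × 1.501 × 1.675 = 1.2847
  σ(I3,I4) = 0.494 × 1.006 × 1.675 = 0.8324
σ²_T = Σσ²ᵢ + 2·Σσ_ij = 7.5786 + 2 × 5.7587 = 19.0960
α = (4/3)·(1 − 7.5786/19.0960) = 0.804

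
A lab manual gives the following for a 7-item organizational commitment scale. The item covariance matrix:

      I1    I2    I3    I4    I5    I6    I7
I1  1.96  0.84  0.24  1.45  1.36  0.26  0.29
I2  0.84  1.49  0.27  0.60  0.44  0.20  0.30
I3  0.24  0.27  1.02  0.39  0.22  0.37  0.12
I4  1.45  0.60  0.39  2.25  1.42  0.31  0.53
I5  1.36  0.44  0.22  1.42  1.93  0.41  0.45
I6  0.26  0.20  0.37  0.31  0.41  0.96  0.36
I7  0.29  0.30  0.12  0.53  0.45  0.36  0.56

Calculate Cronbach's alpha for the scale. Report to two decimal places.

Cronbach's alpha = 0.79

ΣVar(i) = 1.96 + 1.49 + 1.02 + 2.25 + 1.93 + 0.96 + 0.56 = 10.17
Sum of off-diagonal covariances = 10.83
σ²_total = 10.17 + 2 × 10.83 = 31.83
α = (k/(k−1))·(1 − ΣVar(i)/σ²_total) = (7/6)·(1 − 10.17/31.83) = 0.79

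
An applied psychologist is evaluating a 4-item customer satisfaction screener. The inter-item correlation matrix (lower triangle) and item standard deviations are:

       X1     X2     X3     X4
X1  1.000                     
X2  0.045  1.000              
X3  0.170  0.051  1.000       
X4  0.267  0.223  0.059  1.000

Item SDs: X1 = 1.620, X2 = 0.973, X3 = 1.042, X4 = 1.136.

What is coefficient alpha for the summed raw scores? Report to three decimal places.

Σσ²ᵢ = 1.620² + 0.973² + 1.042² + 1.136² = 5.9474
Covariances σ_ij = r_ij · s_i · s_j:
  σ(X1,X2) = 0.045 × 1.620 × 0.973 = 0.0709
  σ(X1,X3) = 0.170 × 1.620 × 1.042 = 0.2870
  σ(X1,X4) = 0.267 × 1.620 × 1.136 = 0.4914
  σ(X2,X3) = 0.051 × 0.973 × 1.042 = 0.0517
  σ(X2,X4) = 0.223 × 0.973 × 1.136 = 0.2465
  σ(X3,X4) = 0.059 × 1.042 × 1.136 = 0.0698
σ²_T = Σσ²ᵢ + 2·Σσ_ij = 5.9474 + 2 × 1.2173 = 8.3820
α = (4/3)·(1 − 5.9474/8.3820) = 0.387

coefficient alpha = 0.387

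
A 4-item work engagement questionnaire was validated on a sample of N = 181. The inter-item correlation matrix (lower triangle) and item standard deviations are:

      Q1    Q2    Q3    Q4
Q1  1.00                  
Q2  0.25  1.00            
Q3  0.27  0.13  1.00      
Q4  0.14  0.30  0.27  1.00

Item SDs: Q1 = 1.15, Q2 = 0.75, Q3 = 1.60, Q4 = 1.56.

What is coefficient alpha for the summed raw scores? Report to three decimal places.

coefficient alpha = 0.512

Σσ²ᵢ = 1.15² + 0.75² + 1.60² + 1.56² = 6.8786
Covariances σ_ij = r_ij · s_i · s_j:
  σ(Q1,Q2) = 0.25 × 1.15 × 0.75 = 0.2156
  σ(Q1,Q3) = 0.27 × 1.15 × 1.60 = 0.4968
  σ(Q1,Q4) = 0.14 × 1.15 × 1.56 = 0.2512
  σ(Q2,Q3) = 0.13 × 0.75 × 1.60 = 0.1560
  σ(Q2,Q4) = 0.30 × 0.75 × 1.56 = 0.3510
  σ(Q3,Q4) = 0.27 × 1.60 × 1.56 = 0.6739
σ²_T = Σσ²ᵢ + 2·Σσ_ij = 6.8786 + 2 × 2.1445 = 11.1676
α = (4/3)·(1 − 6.8786/11.1676) = 0.512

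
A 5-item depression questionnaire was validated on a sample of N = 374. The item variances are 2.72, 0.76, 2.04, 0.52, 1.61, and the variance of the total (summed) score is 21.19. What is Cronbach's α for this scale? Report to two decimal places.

Cronbach's α = 0.80

ΣVar(i) = 2.72 + 0.76 + 2.04 + 0.52 + 1.61 = 7.65
α = (k/(k−1))·(1 − ΣVar(i)/Var(T)) = (5/4)·(1 − 7.65/21.19) = 0.80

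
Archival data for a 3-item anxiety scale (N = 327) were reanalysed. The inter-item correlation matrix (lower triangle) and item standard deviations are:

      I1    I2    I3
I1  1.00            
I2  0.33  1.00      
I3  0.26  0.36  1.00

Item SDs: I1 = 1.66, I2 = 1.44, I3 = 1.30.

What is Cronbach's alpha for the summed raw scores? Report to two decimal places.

Σσ²ᵢ = 1.66² + 1.44² + 1.30² = 6.5192
Covariances σ_ij = r_ij · s_i · s_j:
  σ(I1,I2) = 0.33 × 1.66 × 1.44 = 0.7888
  σ(I1,I3) = 0.26 × 1.66 × 1.30 = 0.5611
  σ(I2,I3) = 0.36 × 1.44 × 1.30 = 0.6739
σ²_T = Σσ²ᵢ + 2·Σσ_ij = 6.5192 + 2 × 2.0238 = 10.5668
α = (3/2)·(1 − 6.5192/10.5668) = 0.57

α = 0.57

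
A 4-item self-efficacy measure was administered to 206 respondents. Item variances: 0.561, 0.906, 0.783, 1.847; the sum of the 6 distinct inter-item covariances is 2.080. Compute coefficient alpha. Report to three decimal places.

α = 0.672

ΣVar(i) = 0.561 + 0.906 + 0.783 + 1.847 = 4.097
Sum of distinct covariances = 2.080
total variance = ΣVar(i) + 2·Σcov = 4.097 + 2 × 2.080 = 8.257
α = (4/3)·(1 − 4.097/8.257) = 0.672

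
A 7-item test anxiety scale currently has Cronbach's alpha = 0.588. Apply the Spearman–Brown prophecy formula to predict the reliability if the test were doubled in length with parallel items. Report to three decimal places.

Length factor m = 2
α' = m·α / (1 + (m−1)·α)
   = 2 × 0.588 / (1 + (2 − 1) × 0.588)
   = 1.1760 / 1.5880 = 0.741

predicted reliability = 0.741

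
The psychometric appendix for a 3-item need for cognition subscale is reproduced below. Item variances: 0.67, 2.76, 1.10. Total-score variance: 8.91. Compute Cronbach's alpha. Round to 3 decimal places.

ΣVar(i) = 0.67 + 2.76 + 1.10 = 4.53
α = (k/(k−1))·(1 − ΣVar(i)/Var(T)) = (3/2)·(1 − 4.53/8.91) = 0.737

Cronbach's alpha = 0.737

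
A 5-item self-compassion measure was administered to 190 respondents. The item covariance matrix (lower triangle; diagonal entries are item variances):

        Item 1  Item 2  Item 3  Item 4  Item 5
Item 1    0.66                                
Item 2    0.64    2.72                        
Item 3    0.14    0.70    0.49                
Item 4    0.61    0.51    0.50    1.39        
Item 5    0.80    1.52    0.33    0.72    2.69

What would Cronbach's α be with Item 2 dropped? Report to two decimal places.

α = 0.72

Remaining items: Item 1, Item 3, Item 4, Item 5 (k = 4).
ΣVar(i) = 0.66 + 0.49 + 1.39 + 2.69 = 5.23
σ²_T = 5.23 + 2 × 3.10 = 11.43
α (item deleted) = (4/3)·(1 − 5.23/11.43) = 0.72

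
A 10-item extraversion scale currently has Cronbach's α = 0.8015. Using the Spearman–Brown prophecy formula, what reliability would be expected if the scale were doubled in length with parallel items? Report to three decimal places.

predicted reliability = 0.890

Length factor m = 2
α' = m·α / (1 + (m−1)·α)
   = 2 × 0.8015 / (1 + (2 − 1) × 0.8015)
   = 1.6030 / 1.8015 = 0.890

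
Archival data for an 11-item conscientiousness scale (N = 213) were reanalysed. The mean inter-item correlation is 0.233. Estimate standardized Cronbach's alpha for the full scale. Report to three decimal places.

Standardized α = k·r̄ / (1 + (k−1)·r̄) = 11 × 0.233 / (1 + 10 × 0.233)
  = 2.5630 / 3.3300 = 0.770

standardized Cronbach's alpha = 0.770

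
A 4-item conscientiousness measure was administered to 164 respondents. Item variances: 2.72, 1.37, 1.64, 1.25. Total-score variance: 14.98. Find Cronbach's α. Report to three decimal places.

Cronbach's α = 0.712

sum of item variances = 2.72 + 1.37 + 1.64 + 1.25 = 6.98
α = (k/(k−1))·(1 − sum of item variances/σ²_T) = (4/3)·(1 − 6.98/14.98) = 0.712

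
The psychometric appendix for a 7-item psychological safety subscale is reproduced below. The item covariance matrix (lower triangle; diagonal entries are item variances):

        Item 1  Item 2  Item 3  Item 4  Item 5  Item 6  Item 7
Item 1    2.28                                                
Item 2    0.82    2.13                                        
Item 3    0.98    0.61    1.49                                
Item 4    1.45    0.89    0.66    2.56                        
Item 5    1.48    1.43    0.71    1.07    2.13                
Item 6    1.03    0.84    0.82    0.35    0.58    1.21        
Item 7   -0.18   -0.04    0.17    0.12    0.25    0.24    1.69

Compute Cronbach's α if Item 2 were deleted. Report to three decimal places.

Remaining items: Item 1, Item 3, Item 4, Item 5, Item 6, Item 7 (k = 6).
sum of item variances = 2.28 + 1.49 + 2.56 + 2.13 + 1.21 + 1.69 = 11.36
total variance = 11.36 + 2 × 9.73 = 30.82
α (item deleted) = (6/5)·(1 − 11.36/30.82) = 0.758

Cronbach's α = 0.758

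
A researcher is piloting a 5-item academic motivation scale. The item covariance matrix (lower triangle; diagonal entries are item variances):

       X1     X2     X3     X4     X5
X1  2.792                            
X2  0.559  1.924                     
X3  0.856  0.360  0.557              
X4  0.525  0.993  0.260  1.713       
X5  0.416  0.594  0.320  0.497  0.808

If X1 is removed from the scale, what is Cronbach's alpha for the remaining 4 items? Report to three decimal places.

Cronbach's alpha = 0.730

Remaining items: X2, X3, X4, X5 (k = 4).
ΣVar(i) = 1.924 + 0.557 + 1.713 + 0.808 = 5.002
total variance = 5.002 + 2 × 3.024 = 11.050
α (item deleted) = (4/3)·(1 − 5.002/11.050) = 0.730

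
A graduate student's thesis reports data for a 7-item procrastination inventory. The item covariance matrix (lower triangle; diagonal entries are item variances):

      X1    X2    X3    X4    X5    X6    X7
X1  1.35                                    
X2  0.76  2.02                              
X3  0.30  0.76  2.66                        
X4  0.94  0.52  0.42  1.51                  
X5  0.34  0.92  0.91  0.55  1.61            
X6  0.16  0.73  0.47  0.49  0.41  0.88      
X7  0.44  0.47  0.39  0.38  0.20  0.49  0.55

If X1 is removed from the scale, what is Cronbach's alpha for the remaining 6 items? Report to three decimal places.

Cronbach's alpha = 0.765

Remaining items: X2, X3, X4, X5, X6, X7 (k = 6).
Σσ²ᵢ = 2.02 + 2.66 + 1.51 + 1.61 + 0.88 + 0.55 = 9.23
total variance = 9.23 + 2 × 8.11 = 25.45
α (item deleted) = (6/5)·(1 − 9.23/25.45) = 0.765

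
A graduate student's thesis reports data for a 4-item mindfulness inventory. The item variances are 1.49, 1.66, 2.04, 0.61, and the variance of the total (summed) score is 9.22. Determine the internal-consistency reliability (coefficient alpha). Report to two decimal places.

Σσᵢ² = 1.49 + 1.66 + 2.04 + 0.61 = 5.80
α = (k/(k−1))·(1 − Σσᵢ²/σ²_total) = (4/3)·(1 − 5.80/9.22) = 0.49

coefficient alpha = 0.49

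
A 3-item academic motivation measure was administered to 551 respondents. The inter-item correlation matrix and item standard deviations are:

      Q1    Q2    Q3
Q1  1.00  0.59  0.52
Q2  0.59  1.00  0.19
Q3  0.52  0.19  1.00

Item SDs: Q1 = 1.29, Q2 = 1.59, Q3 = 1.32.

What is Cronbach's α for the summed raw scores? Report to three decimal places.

Σσ²ᵢ = 1.29² + 1.59² + 1.32² = 5.9346
Covariances σ_ij = r_ij · s_i · s_j:
  σ(Q1,Q2) = 0.59 × 1.29 × 1.59 = 1.2101
  σ(Q1,Q3) = 0.52 × 1.29 × 1.32 = 0.8855
  σ(Q2,Q3) = 0.19 × 1.59 × 1.32 = 0.3988
σ²_T = Σσ²ᵢ + 2·Σσ_ij = 5.9346 + 2 × 2.4944 = 10.9234
α = (3/2)·(1 − 5.9346/10.9234) = 0.685

α = 0.685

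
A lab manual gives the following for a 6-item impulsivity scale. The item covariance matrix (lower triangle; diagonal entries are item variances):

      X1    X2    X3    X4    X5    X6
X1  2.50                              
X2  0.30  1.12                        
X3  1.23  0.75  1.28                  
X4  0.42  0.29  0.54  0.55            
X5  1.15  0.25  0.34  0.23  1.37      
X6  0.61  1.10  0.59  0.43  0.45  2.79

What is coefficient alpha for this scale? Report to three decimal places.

coefficient alpha = 0.772

ΣVar(i) = 2.50 + 1.12 + 1.28 + 0.55 + 1.37 + 2.79 = 9.61
Sum of the distinct covariances = 8.68
total variance = 9.61 + 2 × 8.68 = 26.97
α = (k/(k−1))·(1 − ΣVar(i)/total variance) = (6/5)·(1 − 9.61/26.97) = 0.772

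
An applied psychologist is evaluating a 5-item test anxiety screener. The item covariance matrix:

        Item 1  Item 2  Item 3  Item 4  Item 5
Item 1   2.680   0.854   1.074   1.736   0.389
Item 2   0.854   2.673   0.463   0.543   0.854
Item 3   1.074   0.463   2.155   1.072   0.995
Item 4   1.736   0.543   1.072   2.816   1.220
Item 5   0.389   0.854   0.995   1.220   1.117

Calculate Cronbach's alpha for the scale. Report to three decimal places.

Cronbach's alpha = 0.771

Σσ²ᵢ = 2.680 + 2.673 + 2.155 + 2.816 + 1.117 = 11.441
Sum of off-diagonal covariances = 9.200
Var(T) = 11.441 + 2 × 9.200 = 29.841
α = (k/(k−1))·(1 − Σσ²ᵢ/Var(T)) = (5/4)·(1 − 11.441/29.841) = 0.771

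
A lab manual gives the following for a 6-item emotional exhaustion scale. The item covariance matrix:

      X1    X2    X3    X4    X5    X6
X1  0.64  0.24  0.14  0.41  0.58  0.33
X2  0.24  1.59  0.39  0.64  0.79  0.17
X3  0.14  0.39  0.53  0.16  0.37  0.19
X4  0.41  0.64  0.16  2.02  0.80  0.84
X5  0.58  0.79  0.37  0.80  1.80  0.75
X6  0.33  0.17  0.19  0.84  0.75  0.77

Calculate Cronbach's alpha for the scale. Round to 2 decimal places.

Σσᵢ² = 0.64 + 1.59 + 0.53 + 2.02 + 1.80 + 0.77 = 7.35
Σ_{i<j} σ_ij = 6.80
total variance = 7.35 + 2 × 6.80 = 20.95
α = (k/(k−1))·(1 − Σσᵢ²/total variance) = (6/5)·(1 − 7.35/20.95) = 0.78

Cronbach's alpha = 0.78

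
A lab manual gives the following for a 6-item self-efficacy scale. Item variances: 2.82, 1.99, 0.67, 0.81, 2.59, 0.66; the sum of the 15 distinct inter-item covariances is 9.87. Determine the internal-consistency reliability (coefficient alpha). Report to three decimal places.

ΣVar(i) = 2.82 + 1.99 + 0.67 + 0.81 + 2.59 + 0.66 = 9.54
Sum of distinct covariances = 9.87
σ²_T = ΣVar(i) + 2·Σcov = 9.54 + 2 × 9.87 = 29.28
α = (6/5)·(1 − 9.54/29.28) = 0.809

coefficient alpha = 0.809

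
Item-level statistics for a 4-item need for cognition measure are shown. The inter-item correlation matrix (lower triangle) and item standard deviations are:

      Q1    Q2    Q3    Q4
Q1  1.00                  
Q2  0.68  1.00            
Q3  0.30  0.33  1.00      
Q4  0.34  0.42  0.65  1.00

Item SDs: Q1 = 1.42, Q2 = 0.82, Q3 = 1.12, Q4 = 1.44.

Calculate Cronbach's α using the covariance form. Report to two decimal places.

Σσ²ᵢ = 1.42² + 0.82² + 1.12² + 1.44² = 6.0168
Covariances σ_ij = r_ij · s_i · s_j:
  σ(Q1,Q2) = 0.68 × 1.42 × 0.82 = 0.7918
  σ(Q1,Q3) = 0.30 × 1.42 × 1.12 = 0.4771
  σ(Q1,Q4) = 0.34 × 1.42 × 1.44 = 0.6952
  σ(Q2,Q3) = 0.33 × 0.82 × 1.12 = 0.3031
  σ(Q2,Q4) = 0.42 × 0.82 × 1.44 = 0.4959
  σ(Q3,Q4) = 0.65 × 1.12 × 1.44 = 1.0483
σ²_T = Σσ²ᵢ + 2·Σσ_ij = 6.0168 + 2 × 3.8114 = 13.6396
α = (4/3)·(1 − 6.0168/13.6396) = 0.75

Cronbach's α = 0.75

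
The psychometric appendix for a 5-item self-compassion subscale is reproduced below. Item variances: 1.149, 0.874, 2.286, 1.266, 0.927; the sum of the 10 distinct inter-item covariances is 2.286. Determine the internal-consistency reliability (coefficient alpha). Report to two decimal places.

α = 0.52

ΣVar(i) = 1.149 + 0.874 + 2.286 + 1.266 + 0.927 = 6.502
Sum of distinct covariances = 2.286
σ²_total = ΣVar(i) + 2·Σcov = 6.502 + 2 × 2.286 = 11.074
α = (5/4)·(1 − 6.502/11.074) = 0.52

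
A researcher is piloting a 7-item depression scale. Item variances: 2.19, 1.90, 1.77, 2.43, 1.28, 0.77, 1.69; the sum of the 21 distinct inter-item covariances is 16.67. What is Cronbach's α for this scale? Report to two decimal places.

Σσᵢ² = 2.19 + 1.90 + 1.77 + 2.43 + 1.28 + 0.77 + 1.69 = 12.03
Sum of distinct covariances = 16.67
σ²_T = Σσᵢ² + 2·Σcov = 12.03 + 2 × 16.67 = 45.37
α = (7/6)·(1 − 12.03/45.37) = 0.86

α = 0.86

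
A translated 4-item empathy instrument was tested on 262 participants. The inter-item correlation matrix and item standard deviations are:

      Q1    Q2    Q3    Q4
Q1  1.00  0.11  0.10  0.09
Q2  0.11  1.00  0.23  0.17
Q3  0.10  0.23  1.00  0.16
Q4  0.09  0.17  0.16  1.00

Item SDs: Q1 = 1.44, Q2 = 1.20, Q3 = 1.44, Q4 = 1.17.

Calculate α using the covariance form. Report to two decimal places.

Σσ²ᵢ = 1.44² + 1.20² + 1.44² + 1.17² = 6.9561
Covariances σ_ij = r_ij · s_i · s_j:
  σ(Q1,Q2) = 0.11 × 1.44 × 1.20 = 0.1901
  σ(Q1,Q3) = 0.10 × 1.44 × 1.44 = 0.2074
  σ(Q1,Q4) = 0.09 × 1.44 × 1.17 = 0.1516
  σ(Q2,Q3) = 0.23 × 1.20 × 1.44 = 0.3974
  σ(Q2,Q4) = 0.17 × 1.20 × 1.17 = 0.2387
  σ(Q3,Q4) = 0.16 × 1.44 × 1.17 = 0.2696
σ²_T = Σσ²ᵢ + 2·Σσ_ij = 6.9561 + 2 × 1.4548 = 9.8657
α = (4/3)·(1 − 6.9561/9.8657) = 0.39

α = 0.39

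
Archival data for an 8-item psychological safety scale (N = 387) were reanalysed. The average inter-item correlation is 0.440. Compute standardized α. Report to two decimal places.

Standardized α = k·r̄ / (1 + (k−1)·r̄) = 8 × 0.440 / (1 + 7 × 0.440)
  = 3.5200 / 4.0800 = 0.86

α = 0.86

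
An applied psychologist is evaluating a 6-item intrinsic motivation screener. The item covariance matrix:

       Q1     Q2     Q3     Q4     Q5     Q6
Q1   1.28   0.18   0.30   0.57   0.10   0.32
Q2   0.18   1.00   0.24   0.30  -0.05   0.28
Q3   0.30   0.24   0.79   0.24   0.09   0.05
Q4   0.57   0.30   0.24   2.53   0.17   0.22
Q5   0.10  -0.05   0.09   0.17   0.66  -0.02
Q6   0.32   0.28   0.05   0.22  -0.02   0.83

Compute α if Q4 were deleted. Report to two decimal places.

Remaining items: Q1, Q2, Q3, Q5, Q6 (k = 5).
sum of item variances = 1.28 + 1.00 + 0.79 + 0.66 + 0.83 = 4.56
σ²_total = 4.56 + 2 × 1.49 = 7.54
α (item deleted) = (5/4)·(1 − 4.56/7.54) = 0.49

α = 0.49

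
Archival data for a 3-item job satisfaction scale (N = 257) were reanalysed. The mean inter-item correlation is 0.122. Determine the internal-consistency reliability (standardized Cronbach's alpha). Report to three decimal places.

Standardized α = k·r̄ / (1 + (k−1)·r̄) = 3 × 0.122 / (1 + 2 × 0.122)
  = 0.3660 / 1.2440 = 0.294

standardized Cronbach's alpha = 0.294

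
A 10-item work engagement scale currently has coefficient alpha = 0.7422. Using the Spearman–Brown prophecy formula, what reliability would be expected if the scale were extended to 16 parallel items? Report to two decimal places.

predicted reliability = 0.82

Length factor m = 16/10 = 1.6000
α' = m·α / (1 + (m−1)·α)
   = 16/10 × 0.7422 / (1 + (16/10 − 1) × 0.7422)
   = 1.1875 / 1.4453 = 0.82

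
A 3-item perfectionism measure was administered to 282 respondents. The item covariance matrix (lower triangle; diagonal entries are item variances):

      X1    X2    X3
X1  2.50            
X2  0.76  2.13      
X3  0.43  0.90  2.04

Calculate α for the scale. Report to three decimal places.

α = 0.578

Σσ²ᵢ = 2.50 + 2.13 + 2.04 = 6.67
Sum of the distinct covariances = 2.09
σ²_total = 6.67 + 2 × 2.09 = 10.85
α = (k/(k−1))·(1 − Σσ²ᵢ/σ²_total) = (3/2)·(1 − 6.67/10.85) = 0.578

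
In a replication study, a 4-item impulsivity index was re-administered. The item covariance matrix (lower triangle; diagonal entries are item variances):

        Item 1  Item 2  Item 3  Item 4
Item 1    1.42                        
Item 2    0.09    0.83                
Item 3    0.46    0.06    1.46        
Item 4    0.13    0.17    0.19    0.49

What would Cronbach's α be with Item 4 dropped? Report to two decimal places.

Remaining items: Item 1, Item 2, Item 3 (k = 3).
ΣVar(i) = 1.42 + 0.83 + 1.46 = 3.71
total variance = 3.71 + 2 × 0.61 = 4.93
α (item deleted) = (3/2)·(1 − 3.71/4.93) = 0.37

Cronbach's α = 0.37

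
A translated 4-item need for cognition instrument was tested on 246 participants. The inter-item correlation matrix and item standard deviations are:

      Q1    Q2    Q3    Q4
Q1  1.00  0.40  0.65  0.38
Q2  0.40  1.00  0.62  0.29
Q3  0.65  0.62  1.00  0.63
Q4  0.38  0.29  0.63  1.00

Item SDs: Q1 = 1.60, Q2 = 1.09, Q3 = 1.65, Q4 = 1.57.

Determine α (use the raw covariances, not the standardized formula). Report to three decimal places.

α = 0.796

Σσ²ᵢ = 1.60² + 1.09² + 1.65² + 1.57² = 8.9355
Covariances σ_ij = r_ij · s_i · s_j:
  σ(Q1,Q2) = 0.40 × 1.60 × 1.09 = 0.6976
  σ(Q1,Q3) = 0.65 × 1.60 × 1.65 = 1.7160
  σ(Q1,Q4) = 0.38 × 1.60 × 1.57 = 0.9546
  σ(Q2,Q3) = 0.62 × 1.09 × 1.65 = 1.1151
  σ(Q2,Q4) = 0.29 × 1.09 × 1.57 = 0.4963
  σ(Q3,Q4) = 0.63 × 1.65 × 1.57 = 1.6320
σ²_T = Σσ²ᵢ + 2·Σσ_ij = 8.9355 + 2 × 6.6116 = 22.1587
α = (4/3)·(1 − 8.9355/22.1587) = 0.796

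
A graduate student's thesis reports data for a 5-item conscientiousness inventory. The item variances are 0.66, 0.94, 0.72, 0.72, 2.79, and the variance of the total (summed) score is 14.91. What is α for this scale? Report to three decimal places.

ΣVar(i) = 0.66 + 0.94 + 0.72 + 0.72 + 2.79 = 5.83
α = (k/(k−1))·(1 − ΣVar(i)/Var(T)) = (5/4)·(1 − 5.83/14.91) = 0.761

α = 0.761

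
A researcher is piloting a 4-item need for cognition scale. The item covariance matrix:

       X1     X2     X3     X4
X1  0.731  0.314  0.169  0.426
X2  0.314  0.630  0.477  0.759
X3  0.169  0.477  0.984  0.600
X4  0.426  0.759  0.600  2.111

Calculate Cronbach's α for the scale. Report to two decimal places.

sum of item variances = 0.731 + 0.630 + 0.984 + 2.111 = 4.456
Sum of off-diagonal covariances = 2.745
σ²_total = 4.456 + 2 × 2.745 = 9.946
α = (k/(k−1))·(1 − sum of item variances/σ²_total) = (4/3)·(1 − 4.456/9.946) = 0.74

α = 0.74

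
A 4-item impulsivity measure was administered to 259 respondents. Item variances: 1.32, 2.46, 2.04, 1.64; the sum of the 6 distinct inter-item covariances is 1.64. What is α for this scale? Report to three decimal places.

sum of item variances = 1.32 + 2.46 + 2.04 + 1.64 = 7.46
Sum of distinct covariances = 1.64
σ²_T = sum of item variances + 2·Σcov = 7.46 + 2 × 1.64 = 10.74
α = (4/3)·(1 − 7.46/10.74) = 0.407

α = 0.407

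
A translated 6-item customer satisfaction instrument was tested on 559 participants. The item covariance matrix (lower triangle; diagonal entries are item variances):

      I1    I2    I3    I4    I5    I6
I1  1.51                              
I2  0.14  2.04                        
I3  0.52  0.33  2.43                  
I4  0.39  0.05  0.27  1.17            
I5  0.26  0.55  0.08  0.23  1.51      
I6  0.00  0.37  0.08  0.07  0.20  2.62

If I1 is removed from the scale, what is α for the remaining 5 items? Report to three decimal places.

α = 0.392

Remaining items: I2, I3, I4, I5, I6 (k = 5).
Σσᵢ² = 2.04 + 2.43 + 1.17 + 1.51 + 2.62 = 9.77
σ²_total = 9.77 + 2 × 2.23 = 14.23
α (item deleted) = (5/4)·(1 − 9.77/14.23) = 0.392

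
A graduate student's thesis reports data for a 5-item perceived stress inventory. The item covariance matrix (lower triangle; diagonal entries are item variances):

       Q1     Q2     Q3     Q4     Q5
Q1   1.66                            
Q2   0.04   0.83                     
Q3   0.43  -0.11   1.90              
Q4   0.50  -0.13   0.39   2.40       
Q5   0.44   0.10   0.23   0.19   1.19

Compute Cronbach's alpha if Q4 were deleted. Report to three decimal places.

Remaining items: Q1, Q2, Q3, Q5 (k = 4).
Σσ²ᵢ = 1.66 + 0.83 + 1.90 + 1.19 = 5.58
σ²_total = 5.58 + 2 × 1.13 = 7.84
α (item deleted) = (4/3)·(1 − 5.58/7.84) = 0.384

Cronbach's alpha = 0.384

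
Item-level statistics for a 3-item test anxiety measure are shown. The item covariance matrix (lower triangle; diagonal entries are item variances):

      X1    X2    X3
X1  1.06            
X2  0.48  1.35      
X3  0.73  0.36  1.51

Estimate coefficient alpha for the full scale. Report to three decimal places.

sum of item variances = 1.06 + 1.35 + 1.51 = 3.92
Sum of off-diagonal covariances = 1.57
σ²_T = 3.92 + 2 × 1.57 = 7.06
α = (k/(k−1))·(1 − sum of item variances/σ²_T) = (3/2)·(1 − 3.92/7.06) = 0.667

coefficient alpha = 0.667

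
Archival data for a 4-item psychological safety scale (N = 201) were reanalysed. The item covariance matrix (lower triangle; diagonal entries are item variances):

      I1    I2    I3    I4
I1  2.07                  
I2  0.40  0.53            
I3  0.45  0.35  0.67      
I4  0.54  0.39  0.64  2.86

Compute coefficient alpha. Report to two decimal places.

sum of item variances = 2.07 + 0.53 + 0.67 + 2.86 = 6.13
Sum of off-diagonal covariances = 2.77
σ²_total = 6.13 + 2 × 2.77 = 11.67
α = (k/(k−1))·(1 − sum of item variances/σ²_total) = (4/3)·(1 − 6.13/11.67) = 0.63

α = 0.63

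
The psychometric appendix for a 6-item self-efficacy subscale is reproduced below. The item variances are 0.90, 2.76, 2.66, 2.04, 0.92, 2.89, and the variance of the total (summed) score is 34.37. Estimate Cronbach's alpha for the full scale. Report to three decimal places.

Σσ²ᵢ = 0.90 + 2.76 + 2.66 + 2.04 + 0.92 + 2.89 = 12.17
α = (k/(k−1))·(1 − Σσ²ᵢ/σ²_total) = (6/5)·(1 − 12.17/34.37) = 0.775

α = 0.775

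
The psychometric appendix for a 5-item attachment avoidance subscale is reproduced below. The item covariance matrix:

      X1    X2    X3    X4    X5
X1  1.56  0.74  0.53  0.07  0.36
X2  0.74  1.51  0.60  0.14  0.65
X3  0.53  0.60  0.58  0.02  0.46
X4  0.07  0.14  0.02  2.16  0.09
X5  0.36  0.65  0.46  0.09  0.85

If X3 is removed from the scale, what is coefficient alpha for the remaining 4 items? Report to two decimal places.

Remaining items: X1, X2, X4, X5 (k = 4).
Σσ²ᵢ = 1.56 + 1.51 + 2.16 + 0.85 = 6.08
σ²_total = 6.08 + 2 × 2.05 = 10.18
α (item deleted) = (4/3)·(1 − 6.08/10.18) = 0.54

coefficient alpha = 0.54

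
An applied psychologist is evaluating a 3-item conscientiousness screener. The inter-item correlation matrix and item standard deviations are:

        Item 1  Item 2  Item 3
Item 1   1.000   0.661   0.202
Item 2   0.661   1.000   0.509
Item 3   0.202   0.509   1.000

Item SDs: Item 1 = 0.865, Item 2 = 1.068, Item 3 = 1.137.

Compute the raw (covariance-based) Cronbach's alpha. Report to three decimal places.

Σσ²ᵢ = 0.865² + 1.068² + 1.137² = 3.1816
Covariances σ_ij = r_ij · s_i · s_j:
  σ(Item 1,Item 2) = 0.661 × 0.865 × 1.068 = 0.6106
  σ(Item 1,Item 3) = 0.202 × 0.865 × 1.137 = 0.1987
  σ(Item 2,Item 3) = 0.509 × 1.068 × 1.137 = 0.6181
σ²_T = Σσ²ᵢ + 2·Σσ_ij = 3.1816 + 2 × 1.4274 = 6.0364
α = (3/2)·(1 − 3.1816/6.0364) = 0.709

Cronbach's alpha = 0.709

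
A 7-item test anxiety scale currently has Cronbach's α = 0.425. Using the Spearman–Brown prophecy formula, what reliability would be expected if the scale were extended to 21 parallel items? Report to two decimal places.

predicted reliability = 0.69

Length factor m = 21/7 = 3.0000
α' = m·α / (1 + (m−1)·α)
   = 21/7 × 0.425 / (1 + (21/7 − 1) × 0.425)
   = 1.2750 / 1.8500 = 0.69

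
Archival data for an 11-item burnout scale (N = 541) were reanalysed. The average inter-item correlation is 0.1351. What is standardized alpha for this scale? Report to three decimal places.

Standardized α = k·r̄ / (1 + (k−1)·r̄) = 11 × 0.1351 / (1 + 10 × 0.1351)
  = 1.4861 / 2.3510 = 0.632

standardized alpha = 0.632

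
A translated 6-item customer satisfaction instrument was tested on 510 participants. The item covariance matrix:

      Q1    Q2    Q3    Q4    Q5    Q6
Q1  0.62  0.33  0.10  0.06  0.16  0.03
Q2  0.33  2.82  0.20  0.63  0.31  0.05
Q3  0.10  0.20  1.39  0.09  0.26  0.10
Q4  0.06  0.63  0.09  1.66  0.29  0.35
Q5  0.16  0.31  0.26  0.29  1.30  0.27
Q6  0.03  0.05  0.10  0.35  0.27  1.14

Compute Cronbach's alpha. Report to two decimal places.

Cronbach's alpha = 0.50

Σσᵢ² = 0.62 + 2.82 + 1.39 + 1.66 + 1.30 + 1.14 = 8.93
Σ_{i<j} σ_ij = 3.23
Var(T) = 8.93 + 2 × 3.23 = 15.39
α = (k/(k−1))·(1 − Σσᵢ²/Var(T)) = (6/5)·(1 − 8.93/15.39) = 0.50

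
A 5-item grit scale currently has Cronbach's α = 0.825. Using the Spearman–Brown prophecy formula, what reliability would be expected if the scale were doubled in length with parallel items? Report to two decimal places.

predicted reliability = 0.90

Length factor m = 2
α' = m·α / (1 + (m−1)·α)
   = 2 × 0.825 / (1 + (2 − 1) × 0.825)
   = 1.6500 / 1.8250 = 0.90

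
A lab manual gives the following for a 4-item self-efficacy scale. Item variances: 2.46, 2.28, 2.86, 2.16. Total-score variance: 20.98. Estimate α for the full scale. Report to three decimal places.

ΣVar(i) = 2.46 + 2.28 + 2.86 + 2.16 = 9.76
α = (k/(k−1))·(1 − ΣVar(i)/Var(T)) = (4/3)·(1 − 9.76/20.98) = 0.713

α = 0.713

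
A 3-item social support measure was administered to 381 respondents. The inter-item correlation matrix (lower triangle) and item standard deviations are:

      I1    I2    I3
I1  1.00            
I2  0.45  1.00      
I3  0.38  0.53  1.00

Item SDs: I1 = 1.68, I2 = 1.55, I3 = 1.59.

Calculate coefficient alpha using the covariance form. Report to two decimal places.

α = 0.71

Σσ²ᵢ = 1.68² + 1.55² + 1.59² = 7.7530
Covariances σ_ij = r_ij · s_i · s_j:
  σ(I1,I2) = 0.45 × 1.68 × 1.55 = 1.1718
  σ(I1,I3) = 0.38 × 1.68 × 1.59 = 1.0151
  σ(I2,I3) = 0.53 × 1.55 × 1.59 = 1.3062
σ²_T = Σσ²ᵢ + 2·Σσ_ij = 7.7530 + 2 × 3.4931 = 14.7392
α = (3/2)·(1 − 7.7530/14.7392) = 0.71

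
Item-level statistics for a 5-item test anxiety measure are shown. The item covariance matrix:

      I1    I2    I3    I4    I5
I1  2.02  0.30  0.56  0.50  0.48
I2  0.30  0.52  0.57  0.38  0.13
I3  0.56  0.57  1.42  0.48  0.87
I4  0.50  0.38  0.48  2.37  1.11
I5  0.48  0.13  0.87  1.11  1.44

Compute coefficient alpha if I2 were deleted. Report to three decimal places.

α = 0.699

Remaining items: I1, I3, I4, I5 (k = 4).
Σσᵢ² = 2.02 + 1.42 + 2.37 + 1.44 = 7.25
total variance = 7.25 + 2 × 4.00 = 15.25
α (item deleted) = (4/3)·(1 − 7.25/15.25) = 0.699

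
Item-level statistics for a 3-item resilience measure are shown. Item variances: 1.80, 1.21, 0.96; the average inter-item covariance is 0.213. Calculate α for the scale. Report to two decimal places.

ΣVar(i) = 1.80 + 1.21 + 0.96 = 3.97
Sum of the 3 distinct covariances = 3 × 0.213 = 0.639
σ²_T = ΣVar(i) + 2·Σcov = 3.97 + 2 × 0.639 = 5.248
α = (3/2)·(1 − 3.97/5.248) = 0.37

α = 0.37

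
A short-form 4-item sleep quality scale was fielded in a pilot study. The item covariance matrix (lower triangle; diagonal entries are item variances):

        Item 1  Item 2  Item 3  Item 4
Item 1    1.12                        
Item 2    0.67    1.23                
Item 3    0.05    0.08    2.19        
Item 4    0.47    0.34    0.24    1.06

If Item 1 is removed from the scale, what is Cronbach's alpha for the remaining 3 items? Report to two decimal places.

Remaining items: Item 2, Item 3, Item 4 (k = 3).
Σσᵢ² = 1.23 + 2.19 + 1.06 = 4.48
σ²_total = 4.48 + 2 × 0.66 = 5.80
α (item deleted) = (3/2)·(1 − 4.48/5.80) = 0.34

Cronbach's alpha = 0.34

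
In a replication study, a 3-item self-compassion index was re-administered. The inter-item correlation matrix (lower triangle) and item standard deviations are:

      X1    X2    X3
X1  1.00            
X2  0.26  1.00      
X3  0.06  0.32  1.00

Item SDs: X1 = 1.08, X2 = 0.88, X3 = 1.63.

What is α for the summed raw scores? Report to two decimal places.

Σσ²ᵢ = 1.08² + 0.88² + 1.63² = 4.5977
Covariances σ_ij = r_ij · s_i · s_j:
  σ(X1,X2) = 0.26 × 1.08 × 0.88 = 0.2471
  σ(X1,X3) = 0.06 × 1.08 × 1.63 = 0.1056
  σ(X2,X3) = 0.32 × 0.88 × 1.63 = 0.4590
σ²_T = Σσ²ᵢ + 2·Σσ_ij = 4.5977 + 2 × 0.8117 = 6.2211
α = (3/2)·(1 − 4.5977/6.2211) = 0.39

α = 0.39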